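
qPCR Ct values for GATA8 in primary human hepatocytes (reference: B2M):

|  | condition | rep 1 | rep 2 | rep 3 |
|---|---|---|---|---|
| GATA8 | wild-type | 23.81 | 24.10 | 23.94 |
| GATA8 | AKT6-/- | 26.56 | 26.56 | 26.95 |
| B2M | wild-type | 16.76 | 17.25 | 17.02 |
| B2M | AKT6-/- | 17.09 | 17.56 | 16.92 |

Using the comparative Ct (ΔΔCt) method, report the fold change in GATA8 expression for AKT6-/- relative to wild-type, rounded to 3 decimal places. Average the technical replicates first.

0.170

Mean Ct: GATA8 wild-type 23.950; GATA8 AKT6-/- 26.690; B2M wild-type 17.010; B2M AKT6-/- 17.190
ΔCt(wild-type) = 23.950 − 17.010 = 6.940
ΔCt(AKT6-/-) = 26.690 − 17.190 = 9.500
ΔΔCt = 9.500 − 6.940 = 2.560
Fold change = 2^(−2.560) = 0.1696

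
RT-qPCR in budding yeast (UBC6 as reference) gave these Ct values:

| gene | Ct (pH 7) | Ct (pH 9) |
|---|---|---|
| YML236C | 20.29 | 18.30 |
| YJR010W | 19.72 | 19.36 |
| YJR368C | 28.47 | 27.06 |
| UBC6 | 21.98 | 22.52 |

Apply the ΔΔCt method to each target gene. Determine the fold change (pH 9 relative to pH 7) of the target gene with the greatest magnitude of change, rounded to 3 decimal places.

5.776

YML236C: ΔΔCt = (18.30−22.52) − (20.29−21.98) = -4.22 − (-1.69) = -2.53; fold change = 2^2.53 = 5.776
YJR010W: ΔΔCt = (19.36−22.52) − (19.72−21.98) = -3.16 − (-2.26) = -0.90; fold change = 2^0.90 = 1.866
YJR368C: ΔΔCt = (27.06−22.52) − (28.47−21.98) = 4.54 − 6.49 = -1.95; fold change = 2^1.95 = 3.864
YML236C has the largest |ΔΔCt| = 2.53.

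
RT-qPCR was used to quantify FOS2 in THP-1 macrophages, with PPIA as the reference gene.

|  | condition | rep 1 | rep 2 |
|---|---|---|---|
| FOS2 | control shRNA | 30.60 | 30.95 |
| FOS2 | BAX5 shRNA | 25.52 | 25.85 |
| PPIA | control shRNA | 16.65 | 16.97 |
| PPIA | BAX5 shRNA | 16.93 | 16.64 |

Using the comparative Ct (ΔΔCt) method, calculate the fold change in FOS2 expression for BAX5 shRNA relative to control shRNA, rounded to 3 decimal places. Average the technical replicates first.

33.475

Mean Ct: FOS2 control shRNA 30.775; FOS2 BAX5 shRNA 25.685; PPIA control shRNA 16.810; PPIA BAX5 shRNA 16.785
ΔCt(control shRNA) = 30.775 − 16.810 = 13.965
ΔCt(BAX5 shRNA) = 25.685 − 16.785 = 8.900
ΔΔCt = 8.900 − 13.965 = -5.065
Fold change = 2^(−(-5.065)) = 2^5.065 = 33.4747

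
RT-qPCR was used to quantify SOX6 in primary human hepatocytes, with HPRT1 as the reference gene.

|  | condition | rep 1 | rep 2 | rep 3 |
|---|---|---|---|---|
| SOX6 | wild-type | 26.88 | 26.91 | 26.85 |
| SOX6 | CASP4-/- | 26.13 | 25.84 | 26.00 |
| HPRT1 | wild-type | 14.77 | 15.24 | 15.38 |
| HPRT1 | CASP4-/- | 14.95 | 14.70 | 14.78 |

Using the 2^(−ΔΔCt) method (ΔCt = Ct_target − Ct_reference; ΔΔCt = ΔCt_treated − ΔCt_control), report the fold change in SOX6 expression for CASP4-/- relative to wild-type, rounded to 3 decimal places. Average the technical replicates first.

1.485

Mean Ct: SOX6 wild-type 26.880; SOX6 CASP4-/- 25.990; HPRT1 wild-type 15.130; HPRT1 CASP4-/- 14.810
ΔCt(wild-type) = 26.880 − 15.130 = 11.750
ΔCt(CASP4-/-) = 25.990 − 14.810 = 11.180
ΔΔCt = 11.180 − 11.750 = -0.570
Fold change = 2^(−(-0.570)) = 2^0.570 = 1.4845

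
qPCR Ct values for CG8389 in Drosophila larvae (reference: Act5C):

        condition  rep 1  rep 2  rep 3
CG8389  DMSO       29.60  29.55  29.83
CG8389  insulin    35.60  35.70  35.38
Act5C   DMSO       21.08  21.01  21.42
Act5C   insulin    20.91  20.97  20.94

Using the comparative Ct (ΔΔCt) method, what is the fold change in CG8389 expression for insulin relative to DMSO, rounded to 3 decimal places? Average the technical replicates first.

0.014

Mean Ct: CG8389 DMSO 29.660; CG8389 insulin 35.560; Act5C DMSO 21.170; Act5C insulin 20.940
ΔCt(DMSO) = 29.660 − 21.170 = 8.490
ΔCt(insulin) = 35.560 − 20.940 = 14.620
ΔΔCt = 14.620 − 8.490 = 6.130
Fold change = 2^(−6.130) = 0.0143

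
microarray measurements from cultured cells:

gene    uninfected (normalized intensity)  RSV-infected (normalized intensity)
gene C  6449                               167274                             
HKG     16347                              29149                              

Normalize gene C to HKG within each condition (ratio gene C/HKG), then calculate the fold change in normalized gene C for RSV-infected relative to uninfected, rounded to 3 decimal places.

14.546

gene C/HKG (uninfected) = 6449 / 16347 = 0.39451
gene C/HKG (RSV-infected) = 167274 / 29149 = 5.7386
Fold change = 5.7386 / 0.39451 = 14.5462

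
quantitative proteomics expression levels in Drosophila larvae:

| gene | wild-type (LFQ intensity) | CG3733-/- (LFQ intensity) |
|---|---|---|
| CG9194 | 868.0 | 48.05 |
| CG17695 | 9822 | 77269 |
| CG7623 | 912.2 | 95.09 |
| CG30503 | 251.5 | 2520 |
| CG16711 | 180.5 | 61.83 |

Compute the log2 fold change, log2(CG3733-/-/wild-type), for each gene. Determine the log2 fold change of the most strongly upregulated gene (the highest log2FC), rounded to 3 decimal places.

log2(48.05/868.0) = -4.175  (CG9194)
log2(77269/9822) = 2.976  (CG17695)
log2(95.09/912.2) = -3.262  (CG7623)
log2(2520/251.5) = 3.325  (CG30503)
log2(61.83/180.5) = -1.546  (CG16711)
CG30503 is most strongly upregulated.

3.325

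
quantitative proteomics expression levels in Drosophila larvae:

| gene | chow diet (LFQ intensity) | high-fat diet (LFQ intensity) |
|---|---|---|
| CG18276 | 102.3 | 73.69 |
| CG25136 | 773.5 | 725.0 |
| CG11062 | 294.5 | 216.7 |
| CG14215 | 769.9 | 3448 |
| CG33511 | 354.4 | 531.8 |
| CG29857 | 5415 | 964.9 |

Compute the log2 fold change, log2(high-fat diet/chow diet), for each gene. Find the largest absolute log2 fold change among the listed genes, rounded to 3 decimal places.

2.489

log2(73.69/102.3) = -0.473  (CG18276)
log2(725.0/773.5) = -0.093  (CG25136)
log2(216.7/294.5) = -0.443  (CG11062)
log2(3448/769.9) = 2.163  (CG14215)
log2(531.8/354.4) = 0.586  (CG33511)
log2(964.9/5415) = -2.489  (CG29857)
The largest magnitude belongs to CG29857.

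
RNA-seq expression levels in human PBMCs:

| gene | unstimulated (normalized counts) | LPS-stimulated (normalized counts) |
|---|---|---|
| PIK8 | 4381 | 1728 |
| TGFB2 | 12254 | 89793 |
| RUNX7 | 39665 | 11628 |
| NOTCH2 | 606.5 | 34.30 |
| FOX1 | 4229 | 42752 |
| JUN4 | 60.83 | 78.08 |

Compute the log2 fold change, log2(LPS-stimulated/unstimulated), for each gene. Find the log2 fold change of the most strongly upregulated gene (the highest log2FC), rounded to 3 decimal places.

log2(1728/4381) = -1.342  (PIK8)
log2(89793/12254) = 2.873  (TGFB2)
log2(11628/39665) = -1.770  (RUNX7)
log2(34.30/606.5) = -4.144  (NOTCH2)
log2(42752/4229) = 3.338  (FOX1)
log2(78.08/60.83) = 0.360  (JUN4)
FOX1 is most strongly upregulated.

3.338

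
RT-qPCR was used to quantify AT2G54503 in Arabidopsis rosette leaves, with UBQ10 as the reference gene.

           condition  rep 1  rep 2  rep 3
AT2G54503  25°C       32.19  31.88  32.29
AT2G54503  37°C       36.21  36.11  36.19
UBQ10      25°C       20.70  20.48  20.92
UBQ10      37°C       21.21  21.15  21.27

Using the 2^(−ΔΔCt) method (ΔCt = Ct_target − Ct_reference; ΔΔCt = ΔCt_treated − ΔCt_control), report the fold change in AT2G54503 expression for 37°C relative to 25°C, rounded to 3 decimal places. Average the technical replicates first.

0.086

Mean Ct: AT2G54503 25°C 32.120; AT2G54503 37°C 36.170; UBQ10 25°C 20.700; UBQ10 37°C 21.210
ΔCt(25°C) = 32.120 − 20.700 = 11.420
ΔCt(37°C) = 36.170 − 21.210 = 14.960
ΔΔCt = 14.960 − 11.420 = 3.540
Fold change = 2^(−3.540) = 0.0860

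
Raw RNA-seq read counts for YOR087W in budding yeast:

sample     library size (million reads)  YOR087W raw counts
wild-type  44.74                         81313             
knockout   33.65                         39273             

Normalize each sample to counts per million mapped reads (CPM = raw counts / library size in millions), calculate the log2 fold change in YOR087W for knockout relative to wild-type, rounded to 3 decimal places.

-0.639

CPM(wild-type) = 81313 / 44.74 = 1817.4564
CPM(knockout) = 39273 / 33.65 = 1167.1025
Fold change = 1167.1025 / 1817.4564 = 0.64216
log2(0.64216) = -0.6390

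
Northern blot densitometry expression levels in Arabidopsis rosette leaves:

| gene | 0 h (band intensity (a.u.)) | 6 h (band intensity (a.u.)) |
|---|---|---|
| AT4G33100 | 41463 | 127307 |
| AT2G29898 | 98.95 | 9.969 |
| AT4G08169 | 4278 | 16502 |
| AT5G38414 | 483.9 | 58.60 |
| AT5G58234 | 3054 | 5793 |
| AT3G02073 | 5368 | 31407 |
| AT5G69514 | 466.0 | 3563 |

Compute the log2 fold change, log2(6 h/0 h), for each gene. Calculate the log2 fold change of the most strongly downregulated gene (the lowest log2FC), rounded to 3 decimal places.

log2(127307/41463) = 1.618  (AT4G33100)
log2(9.969/98.95) = -3.311  (AT2G29898)
log2(16502/4278) = 1.948  (AT4G08169)
log2(58.60/483.9) = -3.046  (AT5G38414)
log2(5793/3054) = 0.924  (AT5G58234)
log2(31407/5368) = 2.549  (AT3G02073)
log2(3563/466.0) = 2.935  (AT5G69514)
AT2G29898 is most strongly downregulated.

-3.311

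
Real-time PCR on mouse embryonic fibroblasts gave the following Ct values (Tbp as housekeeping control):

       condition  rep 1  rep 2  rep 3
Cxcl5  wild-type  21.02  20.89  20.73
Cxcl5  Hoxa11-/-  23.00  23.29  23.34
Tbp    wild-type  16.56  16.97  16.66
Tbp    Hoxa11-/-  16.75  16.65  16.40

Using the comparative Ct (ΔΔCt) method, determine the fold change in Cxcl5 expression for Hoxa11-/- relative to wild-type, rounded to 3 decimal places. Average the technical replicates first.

Mean Ct: Cxcl5 wild-type 20.880; Cxcl5 Hoxa11-/- 23.210; Tbp wild-type 16.730; Tbp Hoxa11-/- 16.600
ΔCt(wild-type) = 20.880 − 16.730 = 4.150
ΔCt(Hoxa11-/-) = 23.210 − 16.600 = 6.610
ΔΔCt = 6.610 − 4.150 = 2.460
Fold change = 2^(−2.460) = 0.1817

0.182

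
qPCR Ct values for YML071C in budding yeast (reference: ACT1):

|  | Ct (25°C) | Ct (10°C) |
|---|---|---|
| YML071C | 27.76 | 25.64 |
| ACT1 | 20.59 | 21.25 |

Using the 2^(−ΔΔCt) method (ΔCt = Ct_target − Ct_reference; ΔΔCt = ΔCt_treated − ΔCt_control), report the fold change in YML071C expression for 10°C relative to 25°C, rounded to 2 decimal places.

ΔCt(25°C) = 27.760 − 20.590 = 7.170
ΔCt(10°C) = 25.640 − 21.250 = 4.390
ΔΔCt = 4.390 − 7.170 = -2.780
Fold change = 2^(−(-2.780)) = 2^2.780 = 6.869

6.87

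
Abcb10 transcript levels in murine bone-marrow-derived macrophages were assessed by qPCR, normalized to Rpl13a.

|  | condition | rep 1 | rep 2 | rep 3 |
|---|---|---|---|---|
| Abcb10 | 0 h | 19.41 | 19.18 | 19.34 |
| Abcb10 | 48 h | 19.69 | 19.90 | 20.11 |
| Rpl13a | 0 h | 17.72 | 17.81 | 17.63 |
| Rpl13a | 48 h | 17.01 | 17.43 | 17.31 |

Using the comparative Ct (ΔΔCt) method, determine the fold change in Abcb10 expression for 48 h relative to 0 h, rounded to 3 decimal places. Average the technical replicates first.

0.480

Mean Ct: Abcb10 0 h 19.310; Abcb10 48 h 19.900; Rpl13a 0 h 17.720; Rpl13a 48 h 17.250
ΔCt(0 h) = 19.310 − 17.720 = 1.590
ΔCt(48 h) = 19.900 − 17.250 = 2.650
ΔΔCt = 2.650 − 1.590 = 1.060
Fold change = 2^(−1.060) = 0.4796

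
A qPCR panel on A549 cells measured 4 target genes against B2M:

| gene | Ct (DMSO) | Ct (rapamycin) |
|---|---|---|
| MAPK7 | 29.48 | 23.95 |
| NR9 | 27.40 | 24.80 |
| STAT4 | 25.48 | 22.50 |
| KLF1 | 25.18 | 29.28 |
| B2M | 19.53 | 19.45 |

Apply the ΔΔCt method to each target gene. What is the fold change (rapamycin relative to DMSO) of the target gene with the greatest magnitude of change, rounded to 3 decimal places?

MAPK7: ΔΔCt = (23.95−19.45) − (29.48−19.53) = 4.50 − 9.95 = -5.45; fold change = 2^5.45 = 43.713
NR9: ΔΔCt = (24.80−19.45) − (27.40−19.53) = 5.35 − 7.87 = -2.52; fold change = 2^2.52 = 5.736
STAT4: ΔΔCt = (22.50−19.45) − (25.48−19.53) = 3.05 − 5.95 = -2.90; fold change = 2^2.90 = 7.464
KLF1: ΔΔCt = (29.28−19.45) − (25.18−19.53) = 9.83 − 5.65 = 4.18; fold change = 2^-4.18 = 0.055
MAPK7 has the largest |ΔΔCt| = 5.45.

43.713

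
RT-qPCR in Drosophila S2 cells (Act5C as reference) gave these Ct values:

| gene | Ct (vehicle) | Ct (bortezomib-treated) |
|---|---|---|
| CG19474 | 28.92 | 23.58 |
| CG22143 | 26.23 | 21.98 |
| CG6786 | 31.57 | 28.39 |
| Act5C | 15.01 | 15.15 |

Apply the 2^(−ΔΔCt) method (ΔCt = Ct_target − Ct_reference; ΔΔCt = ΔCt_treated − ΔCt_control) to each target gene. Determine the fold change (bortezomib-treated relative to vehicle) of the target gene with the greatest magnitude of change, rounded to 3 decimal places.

CG19474: ΔΔCt = (23.58−15.15) − (28.92−15.01) = 8.43 − 13.91 = -5.48; fold change = 2^5.48 = 44.632
CG22143: ΔΔCt = (21.98−15.15) − (26.23−15.01) = 6.83 − 11.22 = -4.39; fold change = 2^4.39 = 20.966
CG6786: ΔΔCt = (28.39−15.15) − (31.57−15.01) = 13.24 − 16.56 = -3.32; fold change = 2^3.32 = 9.987
CG19474 has the largest |ΔΔCt| = 5.48.

44.632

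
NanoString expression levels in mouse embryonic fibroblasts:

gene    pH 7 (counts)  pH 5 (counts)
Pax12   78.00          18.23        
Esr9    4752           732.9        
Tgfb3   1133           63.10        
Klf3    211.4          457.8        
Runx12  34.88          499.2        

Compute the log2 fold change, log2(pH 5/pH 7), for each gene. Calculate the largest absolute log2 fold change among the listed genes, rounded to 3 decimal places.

4.166

log2(18.23/78.00) = -2.097  (Pax12)
log2(732.9/4752) = -2.697  (Esr9)
log2(63.10/1133) = -4.166  (Tgfb3)
log2(457.8/211.4) = 1.115  (Klf3)
log2(499.2/34.88) = 3.839  (Runx12)
The largest magnitude belongs to Tgfb3.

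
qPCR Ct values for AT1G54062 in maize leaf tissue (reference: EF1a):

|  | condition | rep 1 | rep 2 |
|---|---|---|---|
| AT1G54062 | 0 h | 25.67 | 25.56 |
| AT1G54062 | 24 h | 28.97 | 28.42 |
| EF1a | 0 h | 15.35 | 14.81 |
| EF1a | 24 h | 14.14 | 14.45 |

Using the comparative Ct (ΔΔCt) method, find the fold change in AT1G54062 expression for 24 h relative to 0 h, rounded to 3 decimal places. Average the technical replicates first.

0.069

Mean Ct: AT1G54062 0 h 25.615; AT1G54062 24 h 28.695; EF1a 0 h 15.080; EF1a 24 h 14.295
ΔCt(0 h) = 25.615 − 15.080 = 10.535
ΔCt(24 h) = 28.695 − 14.295 = 14.400
ΔΔCt = 14.400 − 10.535 = 3.865
Fold change = 2^(−3.865) = 0.0686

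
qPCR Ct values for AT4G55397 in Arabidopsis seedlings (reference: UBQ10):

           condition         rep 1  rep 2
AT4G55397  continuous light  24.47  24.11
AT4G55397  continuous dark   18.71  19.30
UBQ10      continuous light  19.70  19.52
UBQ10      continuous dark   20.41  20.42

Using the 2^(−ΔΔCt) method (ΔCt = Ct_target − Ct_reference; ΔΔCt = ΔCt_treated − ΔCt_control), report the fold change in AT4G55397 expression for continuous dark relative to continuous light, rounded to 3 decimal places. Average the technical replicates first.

68.120

Mean Ct: AT4G55397 continuous light 24.290; AT4G55397 continuous dark 19.005; UBQ10 continuous light 19.610; UBQ10 continuous dark 20.415
ΔCt(continuous light) = 24.290 − 19.610 = 4.680
ΔCt(continuous dark) = 19.005 − 20.415 = -1.410
ΔΔCt = -1.410 − 4.680 = -6.090
Fold change = 2^(−(-6.090)) = 2^6.090 = 68.1197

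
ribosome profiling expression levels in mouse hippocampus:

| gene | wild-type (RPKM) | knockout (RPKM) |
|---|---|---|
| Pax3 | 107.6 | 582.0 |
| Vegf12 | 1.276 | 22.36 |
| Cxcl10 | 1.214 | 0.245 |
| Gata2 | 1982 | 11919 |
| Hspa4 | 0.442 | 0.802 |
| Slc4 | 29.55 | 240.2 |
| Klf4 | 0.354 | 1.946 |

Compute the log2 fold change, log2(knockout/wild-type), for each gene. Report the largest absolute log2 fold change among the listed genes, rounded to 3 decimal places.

4.131

log2(582.0/107.6) = 2.435  (Pax3)
log2(22.36/1.276) = 4.131  (Vegf12)
log2(0.245/1.214) = -2.309  (Cxcl10)
log2(11919/1982) = 2.588  (Gata2)
log2(0.802/0.442) = 0.860  (Hspa4)
log2(240.2/29.55) = 3.023  (Slc4)
log2(1.946/0.354) = 2.459  (Klf4)
The largest magnitude belongs to Vegf12.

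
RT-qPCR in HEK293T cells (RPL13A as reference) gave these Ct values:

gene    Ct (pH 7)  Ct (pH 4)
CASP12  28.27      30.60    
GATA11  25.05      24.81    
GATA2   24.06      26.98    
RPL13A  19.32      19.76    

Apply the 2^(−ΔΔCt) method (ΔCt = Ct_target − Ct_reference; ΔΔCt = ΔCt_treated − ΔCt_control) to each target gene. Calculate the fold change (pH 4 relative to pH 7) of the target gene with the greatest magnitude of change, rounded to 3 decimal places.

0.179

CASP12: ΔΔCt = (30.60−19.76) − (28.27−19.32) = 10.84 − 8.95 = 1.89; fold change = 2^-1.89 = 0.270
GATA11: ΔΔCt = (24.81−19.76) − (25.05−19.32) = 5.05 − 5.73 = -0.68; fold change = 2^0.68 = 1.602
GATA2: ΔΔCt = (26.98−19.76) − (24.06−19.32) = 7.22 − 4.74 = 2.48; fold change = 2^-2.48 = 0.179
GATA2 has the largest |ΔΔCt| = 2.48.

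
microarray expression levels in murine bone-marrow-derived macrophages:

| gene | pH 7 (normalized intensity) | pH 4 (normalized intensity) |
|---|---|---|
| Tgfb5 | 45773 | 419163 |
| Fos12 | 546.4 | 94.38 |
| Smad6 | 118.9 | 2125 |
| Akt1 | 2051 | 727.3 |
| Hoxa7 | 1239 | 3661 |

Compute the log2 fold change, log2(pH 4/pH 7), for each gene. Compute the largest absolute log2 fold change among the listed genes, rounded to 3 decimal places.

4.160

log2(419163/45773) = 3.195  (Tgfb5)
log2(94.38/546.4) = -2.533  (Fos12)
log2(2125/118.9) = 4.160  (Smad6)
log2(727.3/2051) = -1.496  (Akt1)
log2(3661/1239) = 1.563  (Hoxa7)
The largest magnitude belongs to Smad6.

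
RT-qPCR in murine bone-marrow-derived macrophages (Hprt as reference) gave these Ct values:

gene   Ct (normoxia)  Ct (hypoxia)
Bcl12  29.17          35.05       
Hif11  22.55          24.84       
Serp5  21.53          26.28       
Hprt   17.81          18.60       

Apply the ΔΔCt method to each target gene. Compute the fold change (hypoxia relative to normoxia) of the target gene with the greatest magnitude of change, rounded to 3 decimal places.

0.029

Bcl12: ΔΔCt = (35.05−18.60) − (29.17−17.81) = 16.45 − 11.36 = 5.09; fold change = 2^-5.09 = 0.029
Hif11: ΔΔCt = (24.84−18.60) − (22.55−17.81) = 6.24 − 4.74 = 1.50; fold change = 2^-1.50 = 0.354
Serp5: ΔΔCt = (26.28−18.60) − (21.53−17.81) = 7.68 − 3.72 = 3.96; fold change = 2^-3.96 = 0.064
Bcl12 has the largest |ΔΔCt| = 5.09.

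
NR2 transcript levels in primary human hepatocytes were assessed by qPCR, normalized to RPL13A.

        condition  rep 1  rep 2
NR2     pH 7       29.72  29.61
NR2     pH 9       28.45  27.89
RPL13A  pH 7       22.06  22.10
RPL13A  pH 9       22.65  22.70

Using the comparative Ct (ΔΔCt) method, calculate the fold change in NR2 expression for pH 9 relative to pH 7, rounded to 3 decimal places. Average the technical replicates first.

Mean Ct: NR2 pH 7 29.665; NR2 pH 9 28.170; RPL13A pH 7 22.080; RPL13A pH 9 22.675
ΔCt(pH 7) = 29.665 − 22.080 = 7.585
ΔCt(pH 9) = 28.170 − 22.675 = 5.495
ΔΔCt = 5.495 − 7.585 = -2.090
Fold change = 2^(−(-2.090)) = 2^2.090 = 4.2575

4.257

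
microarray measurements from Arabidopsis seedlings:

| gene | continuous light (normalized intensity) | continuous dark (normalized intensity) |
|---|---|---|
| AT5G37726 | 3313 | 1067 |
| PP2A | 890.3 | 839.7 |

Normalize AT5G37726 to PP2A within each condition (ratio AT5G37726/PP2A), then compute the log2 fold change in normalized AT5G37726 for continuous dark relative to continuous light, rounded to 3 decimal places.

AT5G37726/PP2A (continuous light) = 3313 / 890.3 = 3.7212
AT5G37726/PP2A (continuous dark) = 1067 / 839.7 = 1.2707
Fold change = 1.2707 / 3.7212 = 0.3415
log2(0.3415) = -1.5502

-1.550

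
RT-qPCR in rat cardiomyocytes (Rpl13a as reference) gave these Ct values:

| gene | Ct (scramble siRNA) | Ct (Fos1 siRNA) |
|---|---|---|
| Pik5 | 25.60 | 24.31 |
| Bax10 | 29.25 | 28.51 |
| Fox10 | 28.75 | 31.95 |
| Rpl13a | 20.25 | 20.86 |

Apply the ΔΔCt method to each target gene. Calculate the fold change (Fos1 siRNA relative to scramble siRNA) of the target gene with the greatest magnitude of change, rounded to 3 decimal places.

Pik5: ΔΔCt = (24.31−20.86) − (25.60−20.25) = 3.45 − 5.35 = -1.90; fold change = 2^1.90 = 3.732
Bax10: ΔΔCt = (28.51−20.86) − (29.25−20.25) = 7.65 − 9.00 = -1.35; fold change = 2^1.35 = 2.549
Fox10: ΔΔCt = (31.95−20.86) − (28.75−20.25) = 11.09 − 8.50 = 2.59; fold change = 2^-2.59 = 0.166
Fox10 has the largest |ΔΔCt| = 2.59.

0.166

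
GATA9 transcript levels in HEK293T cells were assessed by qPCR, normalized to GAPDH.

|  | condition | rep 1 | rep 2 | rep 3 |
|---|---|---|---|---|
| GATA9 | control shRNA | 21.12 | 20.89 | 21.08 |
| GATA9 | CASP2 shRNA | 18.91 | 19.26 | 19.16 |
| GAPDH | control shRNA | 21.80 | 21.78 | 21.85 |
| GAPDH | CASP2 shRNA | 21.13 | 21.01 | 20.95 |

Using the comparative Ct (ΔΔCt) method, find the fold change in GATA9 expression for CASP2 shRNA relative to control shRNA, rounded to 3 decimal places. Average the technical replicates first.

2.204

Mean Ct: GATA9 control shRNA 21.030; GATA9 CASP2 shRNA 19.110; GAPDH control shRNA 21.810; GAPDH CASP2 shRNA 21.030
ΔCt(control shRNA) = 21.030 − 21.810 = -0.780
ΔCt(CASP2 shRNA) = 19.110 − 21.030 = -1.920
ΔΔCt = -1.920 − (-0.780) = -1.140
Fold change = 2^(−(-1.140)) = 2^1.140 = 2.2038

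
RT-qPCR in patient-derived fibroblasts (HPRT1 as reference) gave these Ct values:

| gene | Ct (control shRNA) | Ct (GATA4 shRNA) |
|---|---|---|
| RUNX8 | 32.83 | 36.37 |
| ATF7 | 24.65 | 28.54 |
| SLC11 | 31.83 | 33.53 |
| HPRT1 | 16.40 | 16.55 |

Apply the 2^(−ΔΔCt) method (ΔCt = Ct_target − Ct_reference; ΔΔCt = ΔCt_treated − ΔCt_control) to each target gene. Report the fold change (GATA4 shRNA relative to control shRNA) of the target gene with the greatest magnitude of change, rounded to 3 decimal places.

RUNX8: ΔΔCt = (36.37−16.55) − (32.83−16.40) = 19.82 − 16.43 = 3.39; fold change = 2^-3.39 = 0.095
ATF7: ΔΔCt = (28.54−16.55) − (24.65−16.40) = 11.99 − 8.25 = 3.74; fold change = 2^-3.74 = 0.075
SLC11: ΔΔCt = (33.53−16.55) − (31.83−16.40) = 16.98 − 15.43 = 1.55; fold change = 2^-1.55 = 0.342
ATF7 has the largest |ΔΔCt| = 3.74.

0.075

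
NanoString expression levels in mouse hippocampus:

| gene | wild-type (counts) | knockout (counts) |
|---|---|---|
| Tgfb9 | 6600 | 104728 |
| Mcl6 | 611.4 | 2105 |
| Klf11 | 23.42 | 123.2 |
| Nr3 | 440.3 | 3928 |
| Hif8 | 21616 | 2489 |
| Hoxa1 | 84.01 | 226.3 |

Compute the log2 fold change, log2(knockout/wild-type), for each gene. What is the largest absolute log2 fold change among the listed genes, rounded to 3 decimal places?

log2(104728/6600) = 3.988  (Tgfb9)
log2(2105/611.4) = 1.784  (Mcl6)
log2(123.2/23.42) = 2.395  (Klf11)
log2(3928/440.3) = 3.157  (Nr3)
log2(2489/21616) = -3.118  (Hif8)
log2(226.3/84.01) = 1.430  (Hoxa1)
The largest magnitude belongs to Tgfb9.

3.988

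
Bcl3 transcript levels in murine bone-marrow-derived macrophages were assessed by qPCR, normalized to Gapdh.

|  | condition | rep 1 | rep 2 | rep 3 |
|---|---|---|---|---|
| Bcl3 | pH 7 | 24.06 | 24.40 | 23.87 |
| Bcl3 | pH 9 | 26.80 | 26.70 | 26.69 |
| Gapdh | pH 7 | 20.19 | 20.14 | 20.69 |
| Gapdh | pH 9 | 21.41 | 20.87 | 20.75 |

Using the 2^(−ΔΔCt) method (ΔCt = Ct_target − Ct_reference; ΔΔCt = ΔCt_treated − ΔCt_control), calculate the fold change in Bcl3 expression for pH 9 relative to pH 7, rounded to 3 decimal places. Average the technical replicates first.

0.259

Mean Ct: Bcl3 pH 7 24.110; Bcl3 pH 9 26.730; Gapdh pH 7 20.340; Gapdh pH 9 21.010
ΔCt(pH 7) = 24.110 − 20.340 = 3.770
ΔCt(pH 9) = 26.730 − 21.010 = 5.720
ΔΔCt = 5.720 − 3.770 = 1.950
Fold change = 2^(−1.950) = 0.2588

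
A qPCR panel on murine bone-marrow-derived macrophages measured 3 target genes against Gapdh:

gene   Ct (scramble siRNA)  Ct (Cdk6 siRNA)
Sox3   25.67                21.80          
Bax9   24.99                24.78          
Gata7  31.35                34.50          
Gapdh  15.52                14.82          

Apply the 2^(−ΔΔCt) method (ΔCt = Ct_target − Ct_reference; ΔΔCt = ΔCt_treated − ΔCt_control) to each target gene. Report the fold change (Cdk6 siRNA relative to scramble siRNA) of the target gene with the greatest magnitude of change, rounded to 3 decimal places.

Sox3: ΔΔCt = (21.80−14.82) − (25.67−15.52) = 6.98 − 10.15 = -3.17; fold change = 2^3.17 = 9.000
Bax9: ΔΔCt = (24.78−14.82) − (24.99−15.52) = 9.96 − 9.47 = 0.49; fold change = 2^-0.49 = 0.712
Gata7: ΔΔCt = (34.50−14.82) − (31.35−15.52) = 19.68 − 15.83 = 3.85; fold change = 2^-3.85 = 0.069
Gata7 has the largest |ΔΔCt| = 3.85.

0.069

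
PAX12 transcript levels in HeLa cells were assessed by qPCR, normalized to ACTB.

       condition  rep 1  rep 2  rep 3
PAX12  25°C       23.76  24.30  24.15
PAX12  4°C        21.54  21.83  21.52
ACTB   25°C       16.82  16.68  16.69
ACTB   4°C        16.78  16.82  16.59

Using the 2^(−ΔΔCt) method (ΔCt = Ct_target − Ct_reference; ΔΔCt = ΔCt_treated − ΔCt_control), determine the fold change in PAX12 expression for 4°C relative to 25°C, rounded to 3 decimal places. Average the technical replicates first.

5.426

Mean Ct: PAX12 25°C 24.070; PAX12 4°C 21.630; ACTB 25°C 16.730; ACTB 4°C 16.730
ΔCt(25°C) = 24.070 − 16.730 = 7.340
ΔCt(4°C) = 21.630 − 16.730 = 4.900
ΔΔCt = 4.900 − 7.340 = -2.440
Fold change = 2^(−(-2.440)) = 2^2.440 = 5.4264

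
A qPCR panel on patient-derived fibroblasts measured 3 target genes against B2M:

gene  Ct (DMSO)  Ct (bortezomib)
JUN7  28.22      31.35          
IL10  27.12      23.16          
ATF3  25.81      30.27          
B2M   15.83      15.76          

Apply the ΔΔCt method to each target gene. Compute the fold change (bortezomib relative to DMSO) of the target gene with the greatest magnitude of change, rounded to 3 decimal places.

0.043

JUN7: ΔΔCt = (31.35−15.76) − (28.22−15.83) = 15.59 − 12.39 = 3.20; fold change = 2^-3.20 = 0.109
IL10: ΔΔCt = (23.16−15.76) − (27.12−15.83) = 7.40 − 11.29 = -3.89; fold change = 2^3.89 = 14.825
ATF3: ΔΔCt = (30.27−15.76) − (25.81−15.83) = 14.51 − 9.98 = 4.53; fold change = 2^-4.53 = 0.043
ATF3 has the largest |ΔΔCt| = 4.53.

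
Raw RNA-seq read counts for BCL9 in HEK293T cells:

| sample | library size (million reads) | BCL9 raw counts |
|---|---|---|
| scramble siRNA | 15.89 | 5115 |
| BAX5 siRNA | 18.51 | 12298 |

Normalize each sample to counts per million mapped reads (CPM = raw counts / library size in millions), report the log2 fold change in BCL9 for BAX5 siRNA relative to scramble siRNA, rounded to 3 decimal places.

CPM(scramble siRNA) = 5115 / 15.89 = 321.9006
CPM(BAX5 siRNA) = 12298 / 18.51 = 664.3976
Fold change = 664.3976 / 321.9006 = 2.06398
log2(2.06398) = 1.0454

1.045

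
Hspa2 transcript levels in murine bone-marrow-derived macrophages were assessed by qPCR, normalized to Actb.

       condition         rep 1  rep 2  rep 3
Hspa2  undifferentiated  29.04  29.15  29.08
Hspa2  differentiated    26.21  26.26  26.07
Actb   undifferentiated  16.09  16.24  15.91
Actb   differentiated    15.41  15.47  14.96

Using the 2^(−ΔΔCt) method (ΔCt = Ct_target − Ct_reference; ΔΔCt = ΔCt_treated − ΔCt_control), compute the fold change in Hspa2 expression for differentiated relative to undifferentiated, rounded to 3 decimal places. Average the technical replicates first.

4.317

Mean Ct: Hspa2 undifferentiated 29.090; Hspa2 differentiated 26.180; Actb undifferentiated 16.080; Actb differentiated 15.280
ΔCt(undifferentiated) = 29.090 − 16.080 = 13.010
ΔCt(differentiated) = 26.180 − 15.280 = 10.900
ΔΔCt = 10.900 − 13.010 = -2.110
Fold change = 2^(−(-2.110)) = 2^2.110 = 4.3169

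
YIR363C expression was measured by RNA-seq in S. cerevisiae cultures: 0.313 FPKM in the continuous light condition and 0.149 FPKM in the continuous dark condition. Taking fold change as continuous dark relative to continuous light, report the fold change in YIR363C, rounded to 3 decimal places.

0.476

Fold change = 0.149 / 0.313 = 0.4760
YIR363C is downregulated.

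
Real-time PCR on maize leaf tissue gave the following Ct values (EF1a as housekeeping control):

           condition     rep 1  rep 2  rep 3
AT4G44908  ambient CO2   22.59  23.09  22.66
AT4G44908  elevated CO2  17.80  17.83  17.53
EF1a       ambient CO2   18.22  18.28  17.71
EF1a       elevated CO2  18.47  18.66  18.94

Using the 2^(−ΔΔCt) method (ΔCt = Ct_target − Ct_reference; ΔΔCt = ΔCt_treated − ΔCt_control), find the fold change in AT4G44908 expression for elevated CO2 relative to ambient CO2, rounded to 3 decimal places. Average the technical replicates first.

Mean Ct: AT4G44908 ambient CO2 22.780; AT4G44908 elevated CO2 17.720; EF1a ambient CO2 18.070; EF1a elevated CO2 18.690
ΔCt(ambient CO2) = 22.780 − 18.070 = 4.710
ΔCt(elevated CO2) = 17.720 − 18.690 = -0.970
ΔΔCt = -0.970 − 4.710 = -5.680
Fold change = 2^(−(-5.680)) = 2^5.680 = 51.2685

51.268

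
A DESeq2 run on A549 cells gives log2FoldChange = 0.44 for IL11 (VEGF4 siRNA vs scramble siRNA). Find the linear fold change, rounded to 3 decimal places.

1.357

Fold change = 2^(0.44) = 1.3566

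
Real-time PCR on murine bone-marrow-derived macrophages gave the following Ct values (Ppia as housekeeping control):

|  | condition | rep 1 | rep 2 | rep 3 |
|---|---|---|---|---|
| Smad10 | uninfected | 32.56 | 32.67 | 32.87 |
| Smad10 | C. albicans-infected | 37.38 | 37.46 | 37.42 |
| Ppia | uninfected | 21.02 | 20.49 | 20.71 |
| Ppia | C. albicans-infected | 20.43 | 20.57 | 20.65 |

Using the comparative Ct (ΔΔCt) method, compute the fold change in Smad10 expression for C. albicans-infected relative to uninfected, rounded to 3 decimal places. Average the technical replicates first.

Mean Ct: Smad10 uninfected 32.700; Smad10 C. albicans-infected 37.420; Ppia uninfected 20.740; Ppia C. albicans-infected 20.550
ΔCt(uninfected) = 32.700 − 20.740 = 11.960
ΔCt(C. albicans-infected) = 37.420 − 20.550 = 16.870
ΔΔCt = 16.870 − 11.960 = 4.910
Fold change = 2^(−4.910) = 0.0333

0.033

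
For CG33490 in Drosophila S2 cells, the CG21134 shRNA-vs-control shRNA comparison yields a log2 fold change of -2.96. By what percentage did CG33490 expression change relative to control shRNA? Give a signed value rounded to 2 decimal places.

-87.15%

Fold change = 2^(-2.96) = 0.1285
Percent change = (FC − 1) × 100% = (0.1285 − 1) × 100 = -87.15%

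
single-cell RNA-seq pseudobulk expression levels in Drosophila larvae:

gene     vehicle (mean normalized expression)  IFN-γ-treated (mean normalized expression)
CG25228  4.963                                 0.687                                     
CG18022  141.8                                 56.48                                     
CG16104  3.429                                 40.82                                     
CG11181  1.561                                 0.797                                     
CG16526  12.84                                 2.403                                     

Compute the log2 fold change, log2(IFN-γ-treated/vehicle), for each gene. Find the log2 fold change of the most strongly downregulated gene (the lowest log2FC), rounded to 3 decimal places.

log2(0.687/4.963) = -2.853  (CG25228)
log2(56.48/141.8) = -1.328  (CG18022)
log2(40.82/3.429) = 3.573  (CG16104)
log2(0.797/1.561) = -0.970  (CG11181)
log2(2.403/12.84) = -2.418  (CG16526)
CG25228 is most strongly downregulated.

-2.853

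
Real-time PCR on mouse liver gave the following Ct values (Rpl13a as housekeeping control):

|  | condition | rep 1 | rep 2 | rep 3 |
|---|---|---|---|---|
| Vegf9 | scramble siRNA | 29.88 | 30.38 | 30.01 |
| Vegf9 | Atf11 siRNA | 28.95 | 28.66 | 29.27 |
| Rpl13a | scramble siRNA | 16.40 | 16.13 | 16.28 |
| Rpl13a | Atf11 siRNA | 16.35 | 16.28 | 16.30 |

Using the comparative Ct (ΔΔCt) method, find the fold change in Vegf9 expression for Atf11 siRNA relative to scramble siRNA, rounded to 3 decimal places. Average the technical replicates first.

2.250

Mean Ct: Vegf9 scramble siRNA 30.090; Vegf9 Atf11 siRNA 28.960; Rpl13a scramble siRNA 16.270; Rpl13a Atf11 siRNA 16.310
ΔCt(scramble siRNA) = 30.090 − 16.270 = 13.820
ΔCt(Atf11 siRNA) = 28.960 − 16.310 = 12.650
ΔΔCt = 12.650 − 13.820 = -1.170
Fold change = 2^(−(-1.170)) = 2^1.170 = 2.2501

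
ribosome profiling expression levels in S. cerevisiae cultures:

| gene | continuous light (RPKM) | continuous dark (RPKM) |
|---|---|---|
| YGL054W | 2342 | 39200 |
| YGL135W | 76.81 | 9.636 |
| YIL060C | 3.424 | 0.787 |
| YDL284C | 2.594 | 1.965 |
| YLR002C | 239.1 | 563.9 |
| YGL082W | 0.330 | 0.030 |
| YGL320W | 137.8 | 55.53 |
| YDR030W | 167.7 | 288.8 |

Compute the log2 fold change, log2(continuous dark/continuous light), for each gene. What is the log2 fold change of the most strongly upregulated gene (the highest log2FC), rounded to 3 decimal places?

log2(39200/2342) = 4.065  (YGL054W)
log2(9.636/76.81) = -2.995  (YGL135W)
log2(0.787/3.424) = -2.121  (YIL060C)
log2(1.965/2.594) = -0.401  (YDL284C)
log2(563.9/239.1) = 1.238  (YLR002C)
log2(0.030/0.330) = -3.459  (YGL082W)
log2(55.53/137.8) = -1.311  (YGL320W)
log2(288.8/167.7) = 0.784  (YDR030W)
YGL054W is most strongly upregulated.

4.065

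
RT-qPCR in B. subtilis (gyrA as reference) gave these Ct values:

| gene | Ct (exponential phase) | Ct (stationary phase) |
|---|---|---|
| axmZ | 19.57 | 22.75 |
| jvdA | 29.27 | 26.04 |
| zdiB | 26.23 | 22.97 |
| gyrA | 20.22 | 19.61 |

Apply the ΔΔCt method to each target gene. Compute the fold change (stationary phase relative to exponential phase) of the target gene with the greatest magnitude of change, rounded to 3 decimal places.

0.072

axmZ: ΔΔCt = (22.75−19.61) − (19.57−20.22) = 3.14 − (-0.65) = 3.79; fold change = 2^-3.79 = 0.072
jvdA: ΔΔCt = (26.04−19.61) − (29.27−20.22) = 6.43 − 9.05 = -2.62; fold change = 2^2.62 = 6.148
zdiB: ΔΔCt = (22.97−19.61) − (26.23−20.22) = 3.36 − 6.01 = -2.65; fold change = 2^2.65 = 6.277
axmZ has the largest |ΔΔCt| = 3.79.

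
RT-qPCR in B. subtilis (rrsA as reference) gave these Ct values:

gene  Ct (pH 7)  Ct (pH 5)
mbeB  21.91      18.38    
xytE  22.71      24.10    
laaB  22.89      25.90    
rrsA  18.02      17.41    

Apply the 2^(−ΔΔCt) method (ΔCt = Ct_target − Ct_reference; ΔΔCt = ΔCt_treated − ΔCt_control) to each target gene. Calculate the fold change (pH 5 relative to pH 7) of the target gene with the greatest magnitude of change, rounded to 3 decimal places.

mbeB: ΔΔCt = (18.38−17.41) − (21.91−18.02) = 0.97 − 3.89 = -2.92; fold change = 2^2.92 = 7.568
xytE: ΔΔCt = (24.10−17.41) − (22.71−18.02) = 6.69 − 4.69 = 2.00; fold change = 2^-2.00 = 0.250
laaB: ΔΔCt = (25.90−17.41) − (22.89−18.02) = 8.49 − 4.87 = 3.62; fold change = 2^-3.62 = 0.081
laaB has the largest |ΔΔCt| = 3.62.

0.081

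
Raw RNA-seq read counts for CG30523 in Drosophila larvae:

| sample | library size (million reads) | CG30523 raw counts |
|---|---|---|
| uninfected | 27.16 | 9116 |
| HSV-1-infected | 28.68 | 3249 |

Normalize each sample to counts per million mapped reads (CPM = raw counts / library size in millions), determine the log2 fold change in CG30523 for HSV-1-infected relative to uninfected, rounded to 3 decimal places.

-1.567

CPM(uninfected) = 9116 / 27.16 = 335.6406
CPM(HSV-1-infected) = 3249 / 28.68 = 113.2845
Fold change = 113.2845 / 335.6406 = 0.33752
log2(0.33752) = -1.5670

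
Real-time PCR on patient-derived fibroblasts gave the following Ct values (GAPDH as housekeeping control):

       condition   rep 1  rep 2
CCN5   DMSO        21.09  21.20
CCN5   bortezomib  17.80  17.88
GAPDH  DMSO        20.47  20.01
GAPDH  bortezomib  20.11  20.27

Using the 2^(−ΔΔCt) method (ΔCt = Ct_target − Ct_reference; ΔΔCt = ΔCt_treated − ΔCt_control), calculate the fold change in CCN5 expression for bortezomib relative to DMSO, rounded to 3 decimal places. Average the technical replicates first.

9.547

Mean Ct: CCN5 DMSO 21.145; CCN5 bortezomib 17.840; GAPDH DMSO 20.240; GAPDH bortezomib 20.190
ΔCt(DMSO) = 21.145 − 20.240 = 0.905
ΔCt(bortezomib) = 17.840 − 20.190 = -2.350
ΔΔCt = -2.350 − 0.905 = -3.255
Fold change = 2^(−(-3.255)) = 2^3.255 = 9.5467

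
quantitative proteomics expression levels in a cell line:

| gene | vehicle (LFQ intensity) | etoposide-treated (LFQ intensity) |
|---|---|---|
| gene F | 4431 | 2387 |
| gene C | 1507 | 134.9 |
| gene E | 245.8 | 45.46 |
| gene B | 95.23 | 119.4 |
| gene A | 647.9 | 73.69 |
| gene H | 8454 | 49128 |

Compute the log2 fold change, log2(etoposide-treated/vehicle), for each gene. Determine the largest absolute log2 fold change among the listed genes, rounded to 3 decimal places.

log2(2387/4431) = -0.892  (gene F)
log2(134.9/1507) = -3.482  (gene C)
log2(45.46/245.8) = -2.435  (gene E)
log2(119.4/95.23) = 0.326  (gene B)
log2(73.69/647.9) = -3.136  (gene A)
log2(49128/8454) = 2.539  (gene H)
The largest magnitude belongs to gene C.

3.482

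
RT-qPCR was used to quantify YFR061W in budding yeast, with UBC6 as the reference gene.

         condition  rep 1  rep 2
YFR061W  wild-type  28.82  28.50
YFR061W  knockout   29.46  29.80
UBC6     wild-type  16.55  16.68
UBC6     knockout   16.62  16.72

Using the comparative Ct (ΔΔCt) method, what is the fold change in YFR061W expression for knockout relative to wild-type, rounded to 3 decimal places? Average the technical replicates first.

0.530

Mean Ct: YFR061W wild-type 28.660; YFR061W knockout 29.630; UBC6 wild-type 16.615; UBC6 knockout 16.670
ΔCt(wild-type) = 28.660 − 16.615 = 12.045
ΔCt(knockout) = 29.630 − 16.670 = 12.960
ΔΔCt = 12.960 − 12.045 = 0.915
Fold change = 2^(−0.915) = 0.5303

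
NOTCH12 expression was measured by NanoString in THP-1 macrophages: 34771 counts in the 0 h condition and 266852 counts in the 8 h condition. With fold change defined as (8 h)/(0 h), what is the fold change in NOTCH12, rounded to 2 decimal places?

Fold change = 266852 / 34771 = 7.675
NOTCH12 is upregulated.

7.67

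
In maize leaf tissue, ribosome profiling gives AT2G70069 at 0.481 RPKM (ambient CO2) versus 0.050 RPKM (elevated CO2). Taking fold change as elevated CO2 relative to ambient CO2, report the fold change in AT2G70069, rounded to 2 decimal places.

0.10

Fold change = 0.050 / 0.481 = 0.104
AT2G70069 is downregulated.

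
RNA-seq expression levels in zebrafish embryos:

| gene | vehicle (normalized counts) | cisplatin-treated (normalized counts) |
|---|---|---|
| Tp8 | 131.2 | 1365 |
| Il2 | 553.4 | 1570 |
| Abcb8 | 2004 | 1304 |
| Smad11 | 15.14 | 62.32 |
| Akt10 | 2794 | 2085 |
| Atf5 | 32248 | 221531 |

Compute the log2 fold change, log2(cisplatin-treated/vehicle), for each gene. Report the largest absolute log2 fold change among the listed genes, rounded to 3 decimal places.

log2(1365/131.2) = 3.379  (Tp8)
log2(1570/553.4) = 1.504  (Il2)
log2(1304/2004) = -0.620  (Abcb8)
log2(62.32/15.14) = 2.041  (Smad11)
log2(2085/2794) = -0.422  (Akt10)
log2(221531/32248) = 2.780  (Atf5)
The largest magnitude belongs to Tp8.

3.379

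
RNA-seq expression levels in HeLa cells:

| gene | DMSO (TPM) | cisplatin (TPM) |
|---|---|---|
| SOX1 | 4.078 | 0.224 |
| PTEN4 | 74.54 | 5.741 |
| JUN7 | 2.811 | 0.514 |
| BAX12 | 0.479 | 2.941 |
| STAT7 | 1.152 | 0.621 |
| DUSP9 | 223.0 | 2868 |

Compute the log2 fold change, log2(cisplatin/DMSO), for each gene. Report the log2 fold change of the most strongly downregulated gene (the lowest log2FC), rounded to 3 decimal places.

-4.186

log2(0.224/4.078) = -4.186  (SOX1)
log2(5.741/74.54) = -3.699  (PTEN4)
log2(0.514/2.811) = -2.451  (JUN7)
log2(2.941/0.479) = 2.618  (BAX12)
log2(0.621/1.152) = -0.891  (STAT7)
log2(2868/223.0) = 3.685  (DUSP9)
SOX1 is most strongly downregulated.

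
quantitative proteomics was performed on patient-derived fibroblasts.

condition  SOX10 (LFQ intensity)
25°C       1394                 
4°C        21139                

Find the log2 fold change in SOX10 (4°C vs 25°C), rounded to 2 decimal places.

3.92

Fold change = 21139 / 1394 = 15.1643
log2(15.1643) = 3.923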